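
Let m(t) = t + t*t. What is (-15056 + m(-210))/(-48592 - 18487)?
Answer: -28834/67079 ≈ -0.42985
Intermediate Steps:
m(t) = t + t**2
(-15056 + m(-210))/(-48592 - 18487) = (-15056 - 210*(1 - 210))/(-48592 - 18487) = (-15056 - 210*(-209))/(-67079) = (-15056 + 43890)*(-1/67079) = 28834*(-1/67079) = -28834/67079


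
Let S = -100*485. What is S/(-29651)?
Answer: 48500/29651 ≈ 1.6357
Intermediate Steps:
S = -48500
S/(-29651) = -48500/(-29651) = -48500*(-1/29651) = 48500/29651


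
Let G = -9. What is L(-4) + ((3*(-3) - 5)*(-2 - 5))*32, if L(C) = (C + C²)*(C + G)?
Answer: 2980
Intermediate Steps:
L(C) = (-9 + C)*(C + C²) (L(C) = (C + C²)*(C - 9) = (C + C²)*(-9 + C) = (-9 + C)*(C + C²))
L(-4) + ((3*(-3) - 5)*(-2 - 5))*32 = -4*(-9 + (-4)² - 8*(-4)) + ((3*(-3) - 5)*(-2 - 5))*32 = -4*(-9 + 16 + 32) + ((-9 - 5)*(-7))*32 = -4*39 - 14*(-7)*32 = -156 + 98*32 = -156 + 3136 = 2980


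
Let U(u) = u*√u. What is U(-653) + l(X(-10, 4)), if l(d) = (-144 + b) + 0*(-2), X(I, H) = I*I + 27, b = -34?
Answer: -178 - 653*I*√653 ≈ -178.0 - 16687.0*I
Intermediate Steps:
U(u) = u^(3/2)
X(I, H) = 27 + I² (X(I, H) = I² + 27 = 27 + I²)
l(d) = -178 (l(d) = (-144 - 34) + 0*(-2) = -178 + 0 = -178)
U(-653) + l(X(-10, 4)) = (-653)^(3/2) - 178 = -653*I*√653 - 178 = -178 - 653*I*√653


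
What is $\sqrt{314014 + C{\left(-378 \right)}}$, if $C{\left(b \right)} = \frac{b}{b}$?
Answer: $\sqrt{314015} \approx 560.37$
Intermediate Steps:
$C{\left(b \right)} = 1$
$\sqrt{314014 + C{\left(-378 \right)}} = \sqrt{314014 + 1} = \sqrt{314015}$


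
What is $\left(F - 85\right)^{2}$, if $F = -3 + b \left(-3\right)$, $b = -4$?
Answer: $5776$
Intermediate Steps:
$F = 9$ ($F = -3 - -12 = -3 + 12 = 9$)
$\left(F - 85\right)^{2} = \left(9 - 85\right)^{2} = \left(-76\right)^{2} = 5776$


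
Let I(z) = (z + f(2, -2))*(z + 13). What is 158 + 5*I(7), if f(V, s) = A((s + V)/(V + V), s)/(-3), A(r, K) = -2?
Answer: 2774/3 ≈ 924.67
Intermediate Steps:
f(V, s) = ⅔ (f(V, s) = -2/(-3) = -2*(-⅓) = ⅔)
I(z) = (13 + z)*(⅔ + z) (I(z) = (z + ⅔)*(z + 13) = (⅔ + z)*(13 + z) = (13 + z)*(⅔ + z))
158 + 5*I(7) = 158 + 5*(26/3 + 7² + (41/3)*7) = 158 + 5*(26/3 + 49 + 287/3) = 158 + 5*(460/3) = 158 + 2300/3 = 2774/3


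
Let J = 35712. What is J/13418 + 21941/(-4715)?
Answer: -63011129/31632935 ≈ -1.9919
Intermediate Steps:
J/13418 + 21941/(-4715) = 35712/13418 + 21941/(-4715) = 35712*(1/13418) + 21941*(-1/4715) = 17856/6709 - 21941/4715 = -63011129/31632935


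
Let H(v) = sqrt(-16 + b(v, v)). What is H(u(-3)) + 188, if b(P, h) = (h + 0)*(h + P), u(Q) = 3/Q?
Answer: 188 + I*sqrt(14) ≈ 188.0 + 3.7417*I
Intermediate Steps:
b(P, h) = h*(P + h)
H(v) = sqrt(-16 + 2*v**2) (H(v) = sqrt(-16 + v*(v + v)) = sqrt(-16 + v*(2*v)) = sqrt(-16 + 2*v**2))
H(u(-3)) + 188 = sqrt(-16 + 2*(3/(-3))**2) + 188 = sqrt(-16 + 2*(3*(-1/3))**2) + 188 = sqrt(-16 + 2*(-1)**2) + 188 = sqrt(-16 + 2*1) + 188 = sqrt(-16 + 2) + 188 = sqrt(-14) + 188 = I*sqrt(14) + 188 = 188 + I*sqrt(14)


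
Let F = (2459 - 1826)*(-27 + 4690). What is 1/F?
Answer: 1/2951679 ≈ 3.3879e-7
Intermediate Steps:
F = 2951679 (F = 633*4663 = 2951679)
1/F = 1/2951679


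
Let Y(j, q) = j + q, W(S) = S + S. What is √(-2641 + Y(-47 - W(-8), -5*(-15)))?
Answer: 7*I*√53 ≈ 50.961*I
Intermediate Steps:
W(S) = 2*S
√(-2641 + Y(-47 - W(-8), -5*(-15))) = √(-2641 + ((-47 - 2*(-8)) - 5*(-15))) = √(-2641 + ((-47 - 1*(-16)) + 75)) = √(-2641 + ((-47 + 16) + 75)) = √(-2641 + (-31 + 75)) = √(-2641 + 44) = √(-2597) = 7*I*√53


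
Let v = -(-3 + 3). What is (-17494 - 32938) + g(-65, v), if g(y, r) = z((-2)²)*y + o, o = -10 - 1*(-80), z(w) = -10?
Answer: -49712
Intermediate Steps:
v = 0 (v = -1*0 = 0)
o = 70 (o = -10 + 80 = 70)
g(y, r) = 70 - 10*y (g(y, r) = -10*y + 70 = 70 - 10*y)
(-17494 - 32938) + g(-65, v) = (-17494 - 32938) + (70 - 10*(-65)) = -50432 + (70 + 650) = -50432 + 720 = -49712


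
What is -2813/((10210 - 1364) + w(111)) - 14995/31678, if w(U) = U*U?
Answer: -406509379/670528226 ≈ -0.60625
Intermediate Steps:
w(U) = U²
-2813/((10210 - 1364) + w(111)) - 14995/31678 = -2813/((10210 - 1364) + 111²) - 14995/31678 = -2813/(8846 + 12321) - 14995*1/31678 = -2813/21167 - 14995/31678 = -406509379/670528226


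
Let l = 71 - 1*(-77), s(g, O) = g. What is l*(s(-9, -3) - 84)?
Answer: -13764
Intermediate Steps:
l = 148 (l = 71 + 77 = 148)
l*(s(-9, -3) - 84) = 148*(-9 - 84) = 148*(-93) = -13764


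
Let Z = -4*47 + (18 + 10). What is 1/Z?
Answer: -1/160 ≈ -0.0062500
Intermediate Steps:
Z = -160 (Z = -188 + 28 = -160)
1/Z = 1/(-160) = -1/160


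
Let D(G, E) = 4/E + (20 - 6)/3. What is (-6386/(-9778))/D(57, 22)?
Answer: 105369/782240 ≈ 0.13470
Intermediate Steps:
D(G, E) = 14/3 + 4/E (D(G, E) = 4/E + 14*(⅓) = 4/E + 14/3 = 14/3 + 4/E)
(-6386/(-9778))/D(57, 22) = (-6386/(-9778))/(14/3 + 4/22) = (-6386*(-1/9778))/(14/3 + 4*(1/22)) = 3193/(4889*(14/3 + 2/11)) = 3193/(4889*(160/33)) = (3193/4889)*(33/160) = 105369/782240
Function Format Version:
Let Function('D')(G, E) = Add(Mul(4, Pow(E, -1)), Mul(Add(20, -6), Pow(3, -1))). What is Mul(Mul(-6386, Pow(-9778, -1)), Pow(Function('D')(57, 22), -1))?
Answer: Rational(105369, 782240) ≈ 0.13470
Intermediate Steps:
Function('D')(G, E) = Add(Rational(14, 3), Mul(4, Pow(E, -1))) (Function('D')(G, E) = Add(Mul(4, Pow(E, -1)), Mul(14, Rational(1, 3))) = Add(Mul(4, Pow(E, -1)), Rational(14, 3)) = Add(Rational(14, 3), Mul(4, Pow(E, -1))))
Mul(Mul(-6386, Pow(-9778, -1)), Pow(Function('D')(57, 22), -1)) = Mul(Mul(-6386, Pow(-9778, -1)), Pow(Add(Rational(14, 3), Mul(4, Pow(22, -1))), -1)) = Mul(Mul(-6386, Rational(-1, 9778)), Pow(Add(Rational(14, 3), Mul(4, Rational(1, 22))), -1)) = Mul(Rational(3193, 4889), Pow(Add(Rational(14, 3), Rational(2, 11)), -1)) = Mul(Rational(3193, 4889), Pow(Rational(160, 33), -1)) = Mul(Rational(3193, 4889), Rational(33, 160)) = Rational(105369, 782240)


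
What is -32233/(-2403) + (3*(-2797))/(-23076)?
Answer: 84885809/6161292 ≈ 13.777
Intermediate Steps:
-32233/(-2403) + (3*(-2797))/(-23076) = -32233*(-1/2403) - 8391*(-1/23076) = 32233/2403 + 2797/7692 = 84885809/6161292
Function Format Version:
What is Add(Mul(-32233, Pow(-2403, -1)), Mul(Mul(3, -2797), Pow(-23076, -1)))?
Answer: Rational(84885809, 6161292) ≈ 13.777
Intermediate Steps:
Add(Mul(-32233, Pow(-2403, -1)), Mul(Mul(3, -2797), Pow(-23076, -1))) = Add(Mul(-32233, Rational(-1, 2403)), Mul(-8391, Rational(-1, 23076))) = Add(Rational(32233, 2403), Rational(2797, 7692)) = Rational(84885809, 6161292)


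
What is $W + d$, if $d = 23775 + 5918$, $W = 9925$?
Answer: $39618$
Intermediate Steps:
$d = 29693$
$W + d = 9925 + 29693 = 39618$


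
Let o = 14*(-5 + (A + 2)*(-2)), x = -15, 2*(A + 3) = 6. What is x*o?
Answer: 1890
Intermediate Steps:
A = 0 (A = -3 + (1/2)*6 = -3 + 3 = 0)
o = -126 (o = 14*(-5 + (0 + 2)*(-2)) = 14*(-5 + 2*(-2)) = 14*(-5 - 4) = 14*(-9) = -126)
x*o = -15*(-126) = 1890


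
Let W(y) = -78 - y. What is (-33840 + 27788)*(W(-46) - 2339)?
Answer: 14349292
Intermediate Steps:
(-33840 + 27788)*(W(-46) - 2339) = (-33840 + 27788)*((-78 - 1*(-46)) - 2339) = -6052*((-78 + 46) - 2339) = -6052*(-32 - 2339) = -6052*(-2371) = 14349292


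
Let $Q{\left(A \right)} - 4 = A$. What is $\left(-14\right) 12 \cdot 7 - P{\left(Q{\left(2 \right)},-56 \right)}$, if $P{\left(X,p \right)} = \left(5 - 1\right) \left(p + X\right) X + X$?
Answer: $18$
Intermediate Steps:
$Q{\left(A \right)} = 4 + A$
$P{\left(X,p \right)} = X + X \left(4 X + 4 p\right)$ ($P{\left(X,p \right)} = 4 \left(X + p\right) X + X = \left(4 X + 4 p\right) X + X = X \left(4 X + 4 p\right) + X = X + X \left(4 X + 4 p\right)$)
$\left(-14\right) 12 \cdot 7 - P{\left(Q{\left(2 \right)},-56 \right)} = \left(-14\right) 12 \cdot 7 - \left(4 + 2\right) \left(1 + 4 \left(4 + 2\right) + 4 \left(-56\right)\right) = \left(-168\right) 7 - 6 \left(1 + 4 \cdot 6 - 224\right) = -1176 - 6 \left(1 + 24 - 224\right) = -1176 - 6 \left(-199\right) = -1176 - -1194 = -1176 + 1194 = 18$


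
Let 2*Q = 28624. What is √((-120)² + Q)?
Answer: 2*√7178 ≈ 169.45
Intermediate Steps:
Q = 14312 (Q = (½)*28624 = 14312)
√((-120)² + Q) = √((-120)² + 14312) = √(14400 + 14312) = √28712 = 2*√7178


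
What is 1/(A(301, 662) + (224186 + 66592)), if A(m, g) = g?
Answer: 1/291440 ≈ 3.4312e-6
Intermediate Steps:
1/(A(301, 662) + (224186 + 66592)) = 1/(662 + (224186 + 66592)) = 1/(662 + 290778) = 1/291440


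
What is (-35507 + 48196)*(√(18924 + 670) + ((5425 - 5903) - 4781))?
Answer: -66731451 + 12689*√19594 ≈ -6.4955e+7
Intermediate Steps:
(-35507 + 48196)*(√(18924 + 670) + ((5425 - 5903) - 4781)) = 12689*(√19594 + (-478 - 4781)) = 12689*(√19594 - 5259) = 12689*(-5259 + √19594) = -66731451 + 12689*√19594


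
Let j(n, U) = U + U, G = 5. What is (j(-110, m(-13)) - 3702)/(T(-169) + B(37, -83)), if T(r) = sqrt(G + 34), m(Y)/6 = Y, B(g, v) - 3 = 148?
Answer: -291279/11381 + 1929*sqrt(39)/11381 ≈ -24.535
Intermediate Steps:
B(g, v) = 151 (B(g, v) = 3 + 148 = 151)
m(Y) = 6*Y
T(r) = sqrt(39) (T(r) = sqrt(5 + 34) = sqrt(39))
j(n, U) = 2*U
(j(-110, m(-13)) - 3702)/(T(-169) + B(37, -83)) = (2*(6*(-13)) - 3702)/(sqrt(39) + 151) = (2*(-78) - 3702)/(151 + sqrt(39)) = (-156 - 3702)/(151 + sqrt(39)) = -3858/(151 + sqrt(39))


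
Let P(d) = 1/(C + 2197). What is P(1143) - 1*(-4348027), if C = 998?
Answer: 13891946266/3195 ≈ 4.3480e+6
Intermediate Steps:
P(d) = 1/3195 (P(d) = 1/(998 + 2197) = 1/3195)
P(1143) - 1*(-4348027) = 1/3195 - 1*(-4348027) = 1/3195 + 4348027 = 13891946266/3195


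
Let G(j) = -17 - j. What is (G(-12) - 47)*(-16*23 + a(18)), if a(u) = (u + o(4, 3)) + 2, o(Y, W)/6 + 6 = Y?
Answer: 18720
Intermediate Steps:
o(Y, W) = -36 + 6*Y
a(u) = -10 + u (a(u) = (u + (-36 + 6*4)) + 2 = (u + (-36 + 24)) + 2 = (u - 12) + 2 = (-12 + u) + 2 = -10 + u)
(G(-12) - 47)*(-16*23 + a(18)) = ((-17 - 1*(-12)) - 47)*(-16*23 + (-10 + 18)) = ((-17 + 12) - 47)*(-368 + 8) = (-5 - 47)*(-360) = -52*(-360) = 18720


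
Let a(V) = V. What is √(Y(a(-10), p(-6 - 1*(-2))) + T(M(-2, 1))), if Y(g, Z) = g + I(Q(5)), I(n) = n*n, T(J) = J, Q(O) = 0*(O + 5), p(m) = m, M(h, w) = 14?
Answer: 2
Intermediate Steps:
Q(O) = 0 (Q(O) = 0*(5 + O) = 0)
I(n) = n²
Y(g, Z) = g (Y(g, Z) = g + 0² = g + 0 = g)
√(Y(a(-10), p(-6 - 1*(-2))) + T(M(-2, 1))) = √(-10 + 14) = √4 = 2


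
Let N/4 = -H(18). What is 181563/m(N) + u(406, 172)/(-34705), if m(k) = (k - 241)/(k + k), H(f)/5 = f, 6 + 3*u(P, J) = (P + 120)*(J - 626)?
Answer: 247465716022/1137693 ≈ 2.1752e+5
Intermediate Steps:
u(P, J) = -2 + (-626 + J)*(120 + P)/3 (u(P, J) = -2 + ((P + 120)*(J - 626))/3 = -2 + ((120 + P)*(-626 + J))/3 = -2 + ((-626 + J)*(120 + P))/3 = -2 + (-626 + J)*(120 + P)/3)
H(f) = 5*f
N = -360 (N = 4*(-5*18) = 4*(-1*90) = 4*(-90) = -360)
m(k) = (-241 + k)/(2*k) (m(k) = (-241 + k)/((2*k)) = (-241 + k)*(1/(2*k)) = (-241 + k)/(2*k))
181563/m(N) + u(406, 172)/(-34705) = 181563/(((½)*(-241 - 360)/(-360))) + (-25042 + 40*172 - 626/3*406 + (⅓)*172*406)/(-34705) = 181563/(((½)*(-1/360)*(-601))) + (-25042 + 6880 - 254156/3 + 69832/3)*(-1/34705) = 181563/(601/720) - 238810/3*(-1/34705) = 181563*(720/601) + 4342/1893 = 130725360/601 + 4342/1893 = 247465716022/1137693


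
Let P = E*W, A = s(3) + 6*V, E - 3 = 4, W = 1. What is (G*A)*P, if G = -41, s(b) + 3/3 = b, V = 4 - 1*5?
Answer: 1148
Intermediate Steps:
V = -1 (V = 4 - 5 = -1)
s(b) = -1 + b
E = 7 (E = 3 + 4 = 7)
A = -4 (A = (-1 + 3) + 6*(-1) = 2 - 6 = -4)
P = 7 (P = 7*1 = 7)
(G*A)*P = -41*(-4)*7 = 164*7 = 1148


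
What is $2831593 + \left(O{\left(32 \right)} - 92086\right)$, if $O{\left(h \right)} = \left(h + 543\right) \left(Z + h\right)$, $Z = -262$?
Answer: $2607257$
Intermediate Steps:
$O{\left(h \right)} = \left(-262 + h\right) \left(543 + h\right)$ ($O{\left(h \right)} = \left(h + 543\right) \left(-262 + h\right) = \left(543 + h\right) \left(-262 + h\right) = \left(-262 + h\right) \left(543 + h\right)$)
$2831593 + \left(O{\left(32 \right)} - 92086\right) = 2831593 + \left(\left(-142266 + 32^{2} + 281 \cdot 32\right) - 92086\right) = 2831593 + \left(\left(-142266 + 1024 + 8992\right) - 92086\right) = 2831593 - 224336 = 2607257$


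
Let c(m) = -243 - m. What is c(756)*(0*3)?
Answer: 0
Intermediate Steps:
c(756)*(0*3) = (-243 - 1*756)*(0*3) = (-243 - 756)*0 = -999*0 = 0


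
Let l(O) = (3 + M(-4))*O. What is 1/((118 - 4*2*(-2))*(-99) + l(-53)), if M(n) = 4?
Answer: -1/13637 ≈ -7.3330e-5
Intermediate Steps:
l(O) = 7*O (l(O) = (3 + 4)*O = 7*O)
1/((118 - 4*2*(-2))*(-99) + l(-53)) = 1/((118 - 4*2*(-2))*(-99) + 7*(-53)) = 1/((118 - 8*(-2))*(-99) - 371) = 1/((118 + 16)*(-99) - 371) = 1/(134*(-99) - 371) = 1/(-13266 - 371) = 1/(-13637) = -1/13637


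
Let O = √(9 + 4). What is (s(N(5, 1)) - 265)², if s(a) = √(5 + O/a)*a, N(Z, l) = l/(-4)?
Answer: (1060 + √(5 - 4*√13))²/16 ≈ 70224.0 + 406.72*I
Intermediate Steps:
N(Z, l) = -l/4 (N(Z, l) = l*(-¼) = -l/4)
O = √13 ≈ 3.6056
s(a) = a*√(5 + √13/a) (s(a) = √(5 + √13/a)*a = a*√(5 + √13/a))
(s(N(5, 1)) - 265)² = ((-¼*1)*√(5 + √13/((-¼*1))) - 265)² = (-√(5 + √13/(-¼))/4 - 265)² = (-√(5 + √13*(-4))/4 - 265)² = (-√(5 - 4*√13)/4 - 265)² = (-265 - √(5 - 4*√13)/4)²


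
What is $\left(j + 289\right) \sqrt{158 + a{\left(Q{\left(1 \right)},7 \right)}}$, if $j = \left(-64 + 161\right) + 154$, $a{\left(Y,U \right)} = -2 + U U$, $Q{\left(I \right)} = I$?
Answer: $540 \sqrt{205} \approx 7731.6$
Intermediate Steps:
$a{\left(Y,U \right)} = -2 + U^{2}$
$j = 251$ ($j = 97 + 154 = 251$)
$\left(j + 289\right) \sqrt{158 + a{\left(Q{\left(1 \right)},7 \right)}} = \left(251 + 289\right) \sqrt{158 - \left(2 - 7^{2}\right)} = 540 \sqrt{158 + \left(-2 + 49\right)} = 540 \sqrt{158 + 47} = 540 \sqrt{205}$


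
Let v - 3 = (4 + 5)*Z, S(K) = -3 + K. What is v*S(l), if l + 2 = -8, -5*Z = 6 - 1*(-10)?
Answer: 1677/5 ≈ 335.40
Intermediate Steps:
Z = -16/5 (Z = -(6 - 1*(-10))/5 = -(6 + 10)/5 = -⅕*16 = -16/5 ≈ -3.2000)
l = -10 (l = -2 - 8 = -10)
v = -129/5 (v = 3 + (4 + 5)*(-16/5) = 3 + 9*(-16/5) = 3 - 144/5 = -129/5 ≈ -25.800)
v*S(l) = -129*(-3 - 10)/5 = -129/5*(-13) = 1677/5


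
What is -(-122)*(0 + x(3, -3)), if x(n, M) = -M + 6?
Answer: 1098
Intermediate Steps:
x(n, M) = 6 - M
-(-122)*(0 + x(3, -3)) = -(-122)*(0 + (6 - 1*(-3))) = -(-122)*(0 + (6 + 3)) = -(-122)*(0 + 9) = -(-122)*9 = -61*(-18) = 1098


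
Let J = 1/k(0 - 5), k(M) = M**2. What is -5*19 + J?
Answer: -2374/25 ≈ -94.960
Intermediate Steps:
J = 1/25 (J = 1/((0 - 5)**2) = 1/((-5)**2) = 1/25 ≈ 0.040000)
-5*19 + J = -5*19 + 1/25 = -95 + 1/25 = -2374/25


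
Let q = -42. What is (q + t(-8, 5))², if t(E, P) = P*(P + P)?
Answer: 64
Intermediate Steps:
t(E, P) = 2*P² (t(E, P) = P*(2*P) = 2*P²)
(q + t(-8, 5))² = (-42 + 2*5²)² = (-42 + 2*25)² = (-42 + 50)² = 8² = 64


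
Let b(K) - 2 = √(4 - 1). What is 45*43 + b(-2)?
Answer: 1937 + √3 ≈ 1938.7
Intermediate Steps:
b(K) = 2 + √3 (b(K) = 2 + √(4 - 1) = 2 + √3)
45*43 + b(-2) = 45*43 + (2 + √3) = 1935 + (2 + √3) = 1937 + √3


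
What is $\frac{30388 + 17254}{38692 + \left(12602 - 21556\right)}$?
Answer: $\frac{23821}{14869} \approx 1.6021$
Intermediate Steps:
$\frac{30388 + 17254}{38692 + \left(12602 - 21556\right)} = \frac{47642}{38692 - 8954} = \frac{47642}{29738} = 47642 \cdot \frac{1}{29738} = \frac{23821}{14869}$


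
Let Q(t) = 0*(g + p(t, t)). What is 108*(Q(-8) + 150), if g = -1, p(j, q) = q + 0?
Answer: 16200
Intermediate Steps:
p(j, q) = q
Q(t) = 0 (Q(t) = 0*(-1 + t) = 0)
108*(Q(-8) + 150) = 108*(0 + 150) = 108*150 = 16200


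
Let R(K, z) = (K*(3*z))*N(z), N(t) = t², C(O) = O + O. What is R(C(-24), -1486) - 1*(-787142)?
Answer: 472519400006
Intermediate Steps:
C(O) = 2*O
R(K, z) = 3*K*z³ (R(K, z) = (K*(3*z))*z² = (3*K*z)*z² = 3*K*z³)
R(C(-24), -1486) - 1*(-787142) = 3*(2*(-24))*(-1486)³ - 1*(-787142) = 3*(-48)*(-3281379256) + 787142 = 472518612864 + 787142 = 472519400006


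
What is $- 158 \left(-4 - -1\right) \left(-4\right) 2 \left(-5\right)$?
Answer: $18960$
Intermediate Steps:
$- 158 \left(-4 - -1\right) \left(-4\right) 2 \left(-5\right) = - 158 \left(-4 + 1\right) \left(-4\right) 2 \left(-5\right) = - 158 \left(-3\right) \left(-4\right) 2 \left(-5\right) = - 158 \cdot 12 \cdot 2 \left(-5\right) = - 158 \cdot 24 \left(-5\right) = \left(-158\right) \left(-120\right) = 18960$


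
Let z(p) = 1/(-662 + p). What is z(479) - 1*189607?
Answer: -34698082/183 ≈ -1.8961e+5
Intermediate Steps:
z(479) - 1*189607 = 1/(-662 + 479) - 1*189607 = 1/(-183) - 189607 = -1/183 - 189607 = -34698082/183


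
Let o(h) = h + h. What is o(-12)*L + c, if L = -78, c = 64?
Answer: 1936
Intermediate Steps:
o(h) = 2*h
o(-12)*L + c = (2*(-12))*(-78) + 64 = -24*(-78) + 64 = 1872 + 64 = 1936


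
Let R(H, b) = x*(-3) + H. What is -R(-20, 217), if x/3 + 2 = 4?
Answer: 38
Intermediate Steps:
x = 6 (x = -6 + 3*4 = -6 + 12 = 6)
R(H, b) = -18 + H (R(H, b) = 6*(-3) + H = -18 + H)
-R(-20, 217) = -(-18 - 20) = -1*(-38) = 38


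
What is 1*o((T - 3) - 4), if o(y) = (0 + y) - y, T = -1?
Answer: 0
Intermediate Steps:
o(y) = 0 (o(y) = y - y = 0)
1*o((T - 3) - 4) = 1*0 = 0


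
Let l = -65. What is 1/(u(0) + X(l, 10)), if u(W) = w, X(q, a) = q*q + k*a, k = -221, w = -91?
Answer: 1/1924 ≈ 0.00051975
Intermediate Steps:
X(q, a) = q² - 221*a (X(q, a) = q*q - 221*a = q² - 221*a)
u(W) = -91
1/(u(0) + X(l, 10)) = 1/(-91 + ((-65)² - 221*10)) = 1/(-91 + (4225 - 2210)) = 1/(-91 + 2015) = 1/1924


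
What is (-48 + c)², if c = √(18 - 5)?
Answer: (48 - √13)² ≈ 1970.9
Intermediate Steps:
c = √13 ≈ 3.6056
(-48 + c)² = (-48 + √13)²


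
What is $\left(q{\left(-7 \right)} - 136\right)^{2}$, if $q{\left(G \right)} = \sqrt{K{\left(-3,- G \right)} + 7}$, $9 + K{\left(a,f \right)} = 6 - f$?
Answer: $\left(136 - i \sqrt{3}\right)^{2} \approx 18493.0 - 471.1 i$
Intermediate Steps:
$K{\left(a,f \right)} = -3 - f$ ($K{\left(a,f \right)} = -9 - \left(-6 + f\right) = -3 - f$)
$q{\left(G \right)} = \sqrt{4 + G}$ ($q{\left(G \right)} = \sqrt{\left(-3 - - G\right) + 7} = \sqrt{\left(-3 + G\right) + 7} = \sqrt{4 + G}$)
$\left(q{\left(-7 \right)} - 136\right)^{2} = \left(\sqrt{4 - 7} - 136\right)^{2} = \left(\sqrt{-3} - 136\right)^{2} = \left(i \sqrt{3} - 136\right)^{2} = \left(-136 + i \sqrt{3}\right)^{2}$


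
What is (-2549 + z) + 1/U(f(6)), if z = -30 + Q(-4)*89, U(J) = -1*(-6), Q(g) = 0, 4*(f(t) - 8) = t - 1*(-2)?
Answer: -15473/6 ≈ -2578.8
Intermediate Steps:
f(t) = 17/2 + t/4 (f(t) = 8 + (t - 1*(-2))/4 = 8 + (t + 2)/4 = 8 + (2 + t)/4 = 8 + (½ + t/4) = 17/2 + t/4)
U(J) = 6
z = -30 (z = -30 + 0*89 = -30 + 0 = -30)
(-2549 + z) + 1/U(f(6)) = (-2549 - 30) + 1/6 = -2579 + ⅙ = -15473/6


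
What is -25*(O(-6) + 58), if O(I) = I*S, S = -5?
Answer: -2200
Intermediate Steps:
O(I) = -5*I (O(I) = I*(-5) = -5*I)
-25*(O(-6) + 58) = -25*(-5*(-6) + 58) = -25*(30 + 58) = -25*88 = -2200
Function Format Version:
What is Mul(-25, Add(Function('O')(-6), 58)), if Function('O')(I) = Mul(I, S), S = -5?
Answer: -2200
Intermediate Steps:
Function('O')(I) = Mul(-5, I) (Function('O')(I) = Mul(I, -5) = Mul(-5, I))
Mul(-25, Add(Function('O')(-6), 58)) = Mul(-25, Add(Mul(-5, -6), 58)) = Mul(-25, Add(30, 58)) = Mul(-25, 88) = -2200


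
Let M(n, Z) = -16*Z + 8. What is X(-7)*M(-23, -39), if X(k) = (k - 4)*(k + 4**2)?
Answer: -62568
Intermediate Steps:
M(n, Z) = 8 - 16*Z
X(k) = (-4 + k)*(16 + k) (X(k) = (-4 + k)*(k + 16) = (-4 + k)*(16 + k))
X(-7)*M(-23, -39) = (-64 + (-7)**2 + 12*(-7))*(8 - 16*(-39)) = (-64 + 49 - 84)*(8 + 624) = -99*632 = -62568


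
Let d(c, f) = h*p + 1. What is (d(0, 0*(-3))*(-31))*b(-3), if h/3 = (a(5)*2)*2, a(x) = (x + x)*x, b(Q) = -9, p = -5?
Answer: -836721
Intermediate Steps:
a(x) = 2*x² (a(x) = (2*x)*x = 2*x²)
h = 600 (h = 3*(((2*5²)*2)*2) = 3*(((2*25)*2)*2) = 3*((50*2)*2) = 3*(100*2) = 3*200 = 600)
d(c, f) = -2999 (d(c, f) = 600*(-5) + 1 = -3000 + 1 = -2999)
(d(0, 0*(-3))*(-31))*b(-3) = -2999*(-31)*(-9) = 92969*(-9) = -836721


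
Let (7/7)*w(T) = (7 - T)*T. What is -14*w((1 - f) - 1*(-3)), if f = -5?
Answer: 252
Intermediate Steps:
w(T) = T*(7 - T) (w(T) = (7 - T)*T = T*(7 - T))
-14*w((1 - f) - 1*(-3)) = -14*((1 - 1*(-5)) - 1*(-3))*(7 - ((1 - 1*(-5)) - 1*(-3))) = -14*((1 + 5) + 3)*(7 - ((1 + 5) + 3)) = -14*(6 + 3)*(7 - (6 + 3)) = -126*(7 - 1*9) = -126*(7 - 9) = -126*(-2) = -14*(-18) = 252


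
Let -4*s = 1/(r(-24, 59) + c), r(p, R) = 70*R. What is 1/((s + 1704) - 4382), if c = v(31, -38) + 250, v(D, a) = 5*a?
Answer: -16760/44883281 ≈ -0.00037341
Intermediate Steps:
c = 60 (c = 5*(-38) + 250 = -190 + 250 = 60)
s = -1/16760 (s = -1/(4*(70*59 + 60)) = -1/(4*(4130 + 60)) = -¼/4190 = -¼*1/4190 = -1/16760 ≈ -5.9666e-5)
1/((s + 1704) - 4382) = 1/((-1/16760 + 1704) - 4382) = 1/(28559039/16760 - 4382) = 1/(-44883281/16760) = -16760/44883281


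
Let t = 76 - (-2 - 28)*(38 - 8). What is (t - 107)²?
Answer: 755161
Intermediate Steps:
t = 976 (t = 76 - (-30)*30 = 76 - 1*(-900) = 76 + 900 = 976)
(t - 107)² = (976 - 107)² = 869² = 755161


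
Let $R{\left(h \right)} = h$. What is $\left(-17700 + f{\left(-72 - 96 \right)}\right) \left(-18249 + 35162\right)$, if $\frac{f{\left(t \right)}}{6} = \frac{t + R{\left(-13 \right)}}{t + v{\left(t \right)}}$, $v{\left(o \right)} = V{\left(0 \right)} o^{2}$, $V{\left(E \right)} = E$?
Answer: $- \frac{8379021547}{28} \approx -2.9925 \cdot 10^{8}$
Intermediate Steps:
$v{\left(o \right)} = 0$ ($v{\left(o \right)} = 0 o^{2} = 0$)
$f{\left(t \right)} = \frac{6 \left(-13 + t\right)}{t}$ ($f{\left(t \right)} = 6 \frac{t - 13}{t + 0} = 6 \frac{-13 + t}{t} = \frac{6 \left(-13 + t\right)}{t}$)
$\left(-17700 + f{\left(-72 - 96 \right)}\right) \left(-18249 + 35162\right) = \left(-17700 + \left(6 - \frac{78}{-72 - 96}\right)\right) \left(-18249 + 35162\right) = \left(-17700 + \left(6 - \frac{78}{-72 - 96}\right)\right) 16913 = \left(-17700 + \left(6 - \frac{78}{-168}\right)\right) 16913 = \left(-17700 + \left(6 - - \frac{13}{28}\right)\right) 16913 = \left(-17700 + \left(6 + \frac{13}{28}\right)\right) 16913 = \left(-17700 + \frac{181}{28}\right) 16913 = \left(- \frac{495419}{28}\right) 16913 = - \frac{8379021547}{28}$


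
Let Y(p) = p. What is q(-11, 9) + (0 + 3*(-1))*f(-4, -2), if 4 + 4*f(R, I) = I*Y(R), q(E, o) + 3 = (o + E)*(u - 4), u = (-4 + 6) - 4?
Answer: 6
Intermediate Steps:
u = -2 (u = 2 - 4 = -2)
q(E, o) = -3 - 6*E - 6*o (q(E, o) = -3 + (o + E)*(-2 - 4) = -3 + (E + o)*(-6) = -3 + (-6*E - 6*o) = -3 - 6*E - 6*o)
f(R, I) = -1 + I*R/4 (f(R, I) = -1 + (I*R)/4 = -1 + I*R/4)
q(-11, 9) + (0 + 3*(-1))*f(-4, -2) = (-3 - 6*(-11) - 6*9) + (0 + 3*(-1))*(-1 + (¼)*(-2)*(-4)) = (-3 + 66 - 54) + (0 - 3)*(-1 + 2) = 9 - 3*1 = 9 - 3 = 6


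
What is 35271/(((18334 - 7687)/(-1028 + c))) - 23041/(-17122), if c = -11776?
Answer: -17533376681/413374 ≈ -42415.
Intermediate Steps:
35271/(((18334 - 7687)/(-1028 + c))) - 23041/(-17122) = 35271/(((18334 - 7687)/(-1028 - 11776))) - 23041/(-17122) = 35271/((10647/(-12804))) - 23041*(-1/17122) = 35271/((10647*(-1/12804))) + 23041/17122 = 35271/(-3549/4268) + 23041/17122 = 35271*(-4268/3549) + 23041/17122 = -50178876/1183 + 23041/17122 = -17533376681/413374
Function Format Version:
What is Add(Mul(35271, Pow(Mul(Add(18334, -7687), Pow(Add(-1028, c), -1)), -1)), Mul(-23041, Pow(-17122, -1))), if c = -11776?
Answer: Rational(-17533376681, 413374) ≈ -42415.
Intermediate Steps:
Add(Mul(35271, Pow(Mul(Add(18334, -7687), Pow(Add(-1028, c), -1)), -1)), Mul(-23041, Pow(-17122, -1))) = Add(Mul(35271, Pow(Mul(Add(18334, -7687), Pow(Add(-1028, -11776), -1)), -1)), Mul(-23041, Pow(-17122, -1))) = Add(Mul(35271, Pow(Mul(10647, Pow(-12804, -1)), -1)), Mul(-23041, Rational(-1, 17122))) = Add(Mul(35271, Pow(Mul(10647, Rational(-1, 12804)), -1)), Rational(23041, 17122)) = Add(Mul(35271, Pow(Rational(-3549, 4268), -1)), Rational(23041, 17122)) = Add(Mul(35271, Rational(-4268, 3549)), Rational(23041, 17122)) = Add(Rational(-50178876, 1183), Rational(23041, 17122)) = Rational(-17533376681, 413374)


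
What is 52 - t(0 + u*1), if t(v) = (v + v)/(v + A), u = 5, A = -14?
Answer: 478/9 ≈ 53.111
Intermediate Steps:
t(v) = 2*v/(-14 + v) (t(v) = (v + v)/(v - 14) = (2*v)/(-14 + v) = 2*v/(-14 + v))
52 - t(0 + u*1) = 52 - 2*(0 + 5*1)/(-14 + (0 + 5*1)) = 52 - 2*(0 + 5)/(-14 + (0 + 5)) = 52 - 2*5/(-14 + 5) = 52 - 2*5/(-9) = 52 - 2*5*(-1)/9 = 52 - 1*(-10/9) = 52 + 10/9 = 478/9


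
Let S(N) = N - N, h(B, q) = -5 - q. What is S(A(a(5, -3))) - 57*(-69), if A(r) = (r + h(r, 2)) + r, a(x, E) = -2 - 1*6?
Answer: 3933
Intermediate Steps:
a(x, E) = -8 (a(x, E) = -2 - 6 = -8)
A(r) = -7 + 2*r (A(r) = (r + (-5 - 1*2)) + r = (r + (-5 - 2)) + r = (r - 7) + r = (-7 + r) + r = -7 + 2*r)
S(N) = 0
S(A(a(5, -3))) - 57*(-69) = 0 - 57*(-69) = 0 + 3933 = 3933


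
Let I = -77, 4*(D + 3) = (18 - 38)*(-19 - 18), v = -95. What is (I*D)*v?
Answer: 1331330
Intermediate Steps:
D = 182 (D = -3 + ((18 - 38)*(-19 - 18))/4 = -3 + (-20*(-37))/4 = -3 + (¼)*740 = -3 + 185 = 182)
(I*D)*v = -77*182*(-95) = -14014*(-95) = 1331330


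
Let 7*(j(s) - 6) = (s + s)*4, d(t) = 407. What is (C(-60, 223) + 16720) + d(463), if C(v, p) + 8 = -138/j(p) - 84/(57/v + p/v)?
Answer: 15645598/913 ≈ 17136.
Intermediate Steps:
j(s) = 6 + 8*s/7 (j(s) = 6 + ((s + s)*4)/7 = 6 + ((2*s)*4)/7 = 6 + (8*s)/7 = 6 + 8*s/7)
C(v, p) = -8 - 138/(6 + 8*p/7) - 84/(57/v + p/v) (C(v, p) = -8 + (-138/(6 + 8*p/7) - 84/(57/v + p/v)) = -8 - 138/(6 + 8*p/7) - 84/(57/v + p/v))
(C(-60, 223) + 16720) + d(463) = ((-37107 - 2475*223 - 1764*(-60) - 32*223**2 - 336*223*(-60))/(1197 + 4*223**2 + 249*223) + 16720) + 407 = ((-37107 - 551925 + 105840 - 32*49729 + 4495680)/(1197 + 4*49729 + 55527) + 16720) + 407 = ((-37107 - 551925 + 105840 - 1591328 + 4495680)/(1197 + 198916 + 55527) + 16720) + 407 = (2421160/255640 + 16720) + 407 = ((1/255640)*2421160 + 16720) + 407 = (8647/913 + 16720) + 407 = 15274007/913 + 407 = 15645598/913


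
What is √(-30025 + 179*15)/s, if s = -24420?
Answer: -I*√6835/12210 ≈ -0.006771*I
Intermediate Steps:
√(-30025 + 179*15)/s = √(-30025 + 179*15)/(-24420) = √(-30025 + 2685)*(-1/24420) = √(-27340)*(-1/24420) = (2*I*√6835)*(-1/24420) = -I*√6835/12210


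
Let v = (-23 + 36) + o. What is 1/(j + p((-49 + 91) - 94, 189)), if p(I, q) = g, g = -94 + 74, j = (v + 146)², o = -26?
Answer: 1/17669 ≈ 5.6596e-5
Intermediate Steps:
v = -13 (v = (-23 + 36) - 26 = 13 - 26 = -13)
j = 17689 (j = (-13 + 146)² = 133² = 17689)
g = -20
p(I, q) = -20
1/(j + p((-49 + 91) - 94, 189)) = 1/(17689 - 20) = 1/17669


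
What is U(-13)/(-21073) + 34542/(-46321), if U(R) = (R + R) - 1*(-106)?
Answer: -731609246/976122433 ≈ -0.74951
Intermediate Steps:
U(R) = 106 + 2*R (U(R) = 2*R + 106 = 106 + 2*R)
U(-13)/(-21073) + 34542/(-46321) = (106 + 2*(-13))/(-21073) + 34542/(-46321) = (106 - 26)*(-1/21073) + 34542*(-1/46321) = 80*(-1/21073) - 34542/46321 = -80/21073 - 34542/46321 = -731609246/976122433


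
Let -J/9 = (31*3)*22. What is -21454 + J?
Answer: -39868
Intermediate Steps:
J = -18414 (J = -9*31*3*22 = -837*22 = -9*2046 = -18414)
-21454 + J = -21454 - 18414 = -39868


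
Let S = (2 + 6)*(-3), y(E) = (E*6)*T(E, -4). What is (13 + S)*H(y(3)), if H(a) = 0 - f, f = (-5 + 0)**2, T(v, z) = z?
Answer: 275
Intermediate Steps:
f = 25 (f = (-5)**2 = 25)
y(E) = -24*E (y(E) = (E*6)*(-4) = (6*E)*(-4) = -24*E)
H(a) = -25 (H(a) = 0 - 1*25 = 0 - 25 = -25)
S = -24 (S = 8*(-3) = -24)
(13 + S)*H(y(3)) = (13 - 24)*(-25) = -11*(-25) = 275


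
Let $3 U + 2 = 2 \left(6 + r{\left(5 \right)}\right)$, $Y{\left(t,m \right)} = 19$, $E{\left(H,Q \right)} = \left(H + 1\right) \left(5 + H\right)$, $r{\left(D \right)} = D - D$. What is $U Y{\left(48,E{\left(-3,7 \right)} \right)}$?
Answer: $\frac{190}{3} \approx 63.333$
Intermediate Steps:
$r{\left(D \right)} = 0$
$E{\left(H,Q \right)} = \left(1 + H\right) \left(5 + H\right)$
$U = \frac{10}{3}$ ($U = - \frac{2}{3} + \frac{2 \left(6 + 0\right)}{3} = - \frac{2}{3} + \frac{2 \cdot 6}{3} = - \frac{2}{3} + \frac{1}{3} \cdot 12 = - \frac{2}{3} + 4 = \frac{10}{3} \approx 3.3333$)
$U Y{\left(48,E{\left(-3,7 \right)} \right)} = \frac{10}{3} \cdot 19 = \frac{190}{3}$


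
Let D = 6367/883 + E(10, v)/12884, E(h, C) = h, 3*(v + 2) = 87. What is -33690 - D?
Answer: -191679375969/5688286 ≈ -33697.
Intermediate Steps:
v = 27 (v = -2 + (1/3)*87 = -2 + 29 = 27)
D = 41020629/5688286 (D = 6367/883 + 10/12884 = 6367*(1/883) + 10*(1/12884) = 6367/883 + 5/6442 = 41020629/5688286 ≈ 7.2114)
-33690 - D = -33690 - 1*41020629/5688286 = -33690 - 41020629/5688286 = -191679375969/5688286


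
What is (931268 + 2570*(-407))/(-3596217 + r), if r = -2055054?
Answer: 114722/5651271 ≈ 0.020300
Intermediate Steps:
(931268 + 2570*(-407))/(-3596217 + r) = (931268 + 2570*(-407))/(-3596217 - 2055054) = (931268 - 1045990)/(-5651271) = -114722*(-1/5651271) = 114722/5651271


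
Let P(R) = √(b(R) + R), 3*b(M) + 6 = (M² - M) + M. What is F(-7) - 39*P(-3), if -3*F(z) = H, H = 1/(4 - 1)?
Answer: -⅑ - 39*I*√2 ≈ -0.11111 - 55.154*I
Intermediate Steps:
b(M) = -2 + M²/3 (b(M) = -2 + ((M² - M) + M)/3 = -2 + M²/3)
H = ⅓ (H = 1/3 = ⅓ ≈ 0.33333)
F(z) = -⅑ (F(z) = -⅓*⅓ = -⅑)
P(R) = √(-2 + R + R²/3) (P(R) = √((-2 + R²/3) + R) = √(-2 + R + R²/3))
F(-7) - 39*P(-3) = -⅑ - 13*√(-18 + 3*(-3)² + 9*(-3)) = -⅑ - 13*√(-18 + 3*9 - 27) = -⅑ - 13*√(-18 + 27 - 27) = -⅑ - 13*√(-18) = -⅑ - 13*3*I*√2 = -⅑ - 39*I*√2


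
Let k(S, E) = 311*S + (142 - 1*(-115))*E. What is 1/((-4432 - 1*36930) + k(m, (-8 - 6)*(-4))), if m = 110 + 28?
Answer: 1/15948 ≈ 6.2704e-5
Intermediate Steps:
m = 138
k(S, E) = 257*E + 311*S (k(S, E) = 311*S + (142 + 115)*E = 311*S + 257*E = 257*E + 311*S)
1/((-4432 - 1*36930) + k(m, (-8 - 6)*(-4))) = 1/((-4432 - 1*36930) + (257*((-8 - 6)*(-4)) + 311*138)) = 1/((-4432 - 36930) + (257*(-14*(-4)) + 42918)) = 1/(-41362 + (257*56 + 42918)) = 1/(-41362 + (14392 + 42918)) = 1/(-41362 + 57310) = 1/15948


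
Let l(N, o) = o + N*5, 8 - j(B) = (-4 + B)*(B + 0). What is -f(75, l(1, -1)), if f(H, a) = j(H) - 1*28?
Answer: 5345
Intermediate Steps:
j(B) = 8 - B*(-4 + B) (j(B) = 8 - (-4 + B)*(B + 0) = 8 - (-4 + B)*B = 8 - B*(-4 + B))
l(N, o) = o + 5*N
f(H, a) = -20 - H**2 + 4*H (f(H, a) = (8 - H**2 + 4*H) - 1*28 = (8 - H**2 + 4*H) - 28 = -20 - H**2 + 4*H)
-f(75, l(1, -1)) = -(-20 - 1*75**2 + 4*75) = -(-20 - 1*5625 + 300) = -(-20 - 5625 + 300) = -1*(-5345) = 5345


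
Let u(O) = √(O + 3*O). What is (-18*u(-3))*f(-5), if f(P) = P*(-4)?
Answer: -720*I*√3 ≈ -1247.1*I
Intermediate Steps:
f(P) = -4*P
u(O) = 2*√O (u(O) = √(4*O) = 2*√O)
(-18*u(-3))*f(-5) = (-36*√(-3))*(-4*(-5)) = -36*I*√3*20 = -720*I*√3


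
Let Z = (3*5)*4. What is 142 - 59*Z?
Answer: -3398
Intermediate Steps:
Z = 60 (Z = 15*4 = 60)
142 - 59*Z = 142 - 59*60 = 142 - 3540 = -3398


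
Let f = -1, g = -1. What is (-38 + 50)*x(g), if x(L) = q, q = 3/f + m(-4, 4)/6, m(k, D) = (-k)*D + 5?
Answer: 6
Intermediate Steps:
m(k, D) = 5 - D*k (m(k, D) = -D*k + 5 = 5 - D*k)
q = 1/2 (q = 3/(-1) + (5 - 1*4*(-4))/6 = 3*(-1) + (5 + 16)*(1/6) = -3 + 21*(1/6) = -3 + 7/2 = 1/2 ≈ 0.50000)
x(L) = 1/2
(-38 + 50)*x(g) = (-38 + 50)*(1/2) = 12*(1/2) = 6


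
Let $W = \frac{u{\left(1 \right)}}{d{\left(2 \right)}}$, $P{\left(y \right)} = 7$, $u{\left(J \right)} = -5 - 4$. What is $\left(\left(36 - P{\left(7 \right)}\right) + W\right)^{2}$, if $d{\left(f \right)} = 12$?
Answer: $\frac{12769}{16} \approx 798.06$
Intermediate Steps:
$u{\left(J \right)} = -9$
$W = - \frac{3}{4}$ ($W = - \frac{9}{12} = \left(-9\right) \frac{1}{12} = - \frac{3}{4} \approx -0.75$)
$\left(\left(36 - P{\left(7 \right)}\right) + W\right)^{2} = \left(\left(36 - 7\right) - \frac{3}{4}\right)^{2} = \left(29 - \frac{3}{4}\right)^{2} = \left(\frac{113}{4}\right)^{2} = \frac{12769}{16}$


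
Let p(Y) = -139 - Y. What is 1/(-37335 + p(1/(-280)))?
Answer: -280/10492719 ≈ -2.6685e-5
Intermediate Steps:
1/(-37335 + p(1/(-280))) = 1/(-37335 + (-139 - 1/(-280))) = 1/(-37335 + (-139 - 1*(-1/280))) = 1/(-37335 + (-139 + 1/280)) = 1/(-37335 - 38919/280) = 1/(-10492719/280) = -280/10492719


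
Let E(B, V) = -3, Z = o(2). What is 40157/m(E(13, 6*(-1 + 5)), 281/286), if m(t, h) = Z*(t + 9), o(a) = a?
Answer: 40157/12 ≈ 3346.4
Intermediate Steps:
Z = 2
m(t, h) = 18 + 2*t (m(t, h) = 2*(t + 9) = 2*(9 + t) = 18 + 2*t)
40157/m(E(13, 6*(-1 + 5)), 281/286) = 40157/(18 + 2*(-3)) = 40157/(18 - 6) = 40157/12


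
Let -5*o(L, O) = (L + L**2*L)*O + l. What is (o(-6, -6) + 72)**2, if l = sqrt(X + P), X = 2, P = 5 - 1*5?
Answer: (972 + sqrt(2))**2/25 ≈ 37901.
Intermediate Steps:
P = 0 (P = 5 - 5 = 0)
l = sqrt(2) (l = sqrt(2 + 0) = sqrt(2) ≈ 1.4142)
o(L, O) = -sqrt(2)/5 - O*(L + L**3)/5 (o(L, O) = -((L + L**2*L)*O + sqrt(2))/5 = -((L + L**3)*O + sqrt(2))/5 = -(O*(L + L**3) + sqrt(2))/5 = -(sqrt(2) + O*(L + L**3))/5 = -sqrt(2)/5 - O*(L + L**3)/5)
(o(-6, -6) + 72)**2 = ((-sqrt(2)/5 - 1/5*(-6)*(-6) - 1/5*(-6)*(-6)**3) + 72)**2 = ((-sqrt(2)/5 - 36/5 - 1/5*(-6)*(-216)) + 72)**2 = ((-sqrt(2)/5 - 36/5 - 1296/5) + 72)**2 = ((-1332/5 - sqrt(2)/5) + 72)**2 = (-972/5 - sqrt(2)/5)**2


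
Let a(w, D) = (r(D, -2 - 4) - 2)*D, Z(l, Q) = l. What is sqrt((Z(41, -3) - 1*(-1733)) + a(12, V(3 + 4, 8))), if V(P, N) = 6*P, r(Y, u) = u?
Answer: sqrt(1438) ≈ 37.921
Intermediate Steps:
a(w, D) = -8*D (a(w, D) = ((-2 - 4) - 2)*D = (-6 - 2)*D = -8*D)
sqrt((Z(41, -3) - 1*(-1733)) + a(12, V(3 + 4, 8))) = sqrt((41 - 1*(-1733)) - 48*(3 + 4)) = sqrt((41 + 1733) - 48*7) = sqrt(1774 - 8*42) = sqrt(1774 - 336) = sqrt(1438)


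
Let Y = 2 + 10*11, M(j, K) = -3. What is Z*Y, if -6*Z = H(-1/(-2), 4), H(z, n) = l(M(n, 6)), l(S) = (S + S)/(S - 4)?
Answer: -16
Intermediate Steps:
l(S) = 2*S/(-4 + S) (l(S) = (2*S)/(-4 + S) = 2*S/(-4 + S))
H(z, n) = 6/7 (H(z, n) = 2*(-3)/(-4 - 3) = 2*(-3)/(-7) = 2*(-3)*(-1/7) = 6/7)
Z = -1/7 (Z = -1/6*6/7 = -1/7 ≈ -0.14286)
Y = 112 (Y = 2 + 110 = 112)
Z*Y = -1/7*112 = -16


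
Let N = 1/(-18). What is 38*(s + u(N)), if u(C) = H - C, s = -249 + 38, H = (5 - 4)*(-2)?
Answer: -72827/9 ≈ -8091.9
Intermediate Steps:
H = -2 (H = 1*(-2) = -2)
s = -211
N = -1/18 (N = 1*(-1/18) = -1/18 ≈ -0.055556)
u(C) = -2 - C
38*(s + u(N)) = 38*(-211 + (-2 - 1*(-1/18))) = 38*(-211 + (-2 + 1/18)) = 38*(-211 - 35/18) = 38*(-3833/18) = -72827/9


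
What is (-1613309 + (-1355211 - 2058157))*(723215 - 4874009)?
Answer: 20864700731538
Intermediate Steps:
(-1613309 + (-1355211 - 2058157))*(723215 - 4874009) = (-1613309 - 3413368)*(-4150794) = -5026677*(-4150794) = 20864700731538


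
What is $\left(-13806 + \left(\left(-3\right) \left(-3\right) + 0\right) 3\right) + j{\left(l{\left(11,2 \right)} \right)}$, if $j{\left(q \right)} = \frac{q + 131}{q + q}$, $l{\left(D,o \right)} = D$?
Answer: $- \frac{151498}{11} \approx -13773.0$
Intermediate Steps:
$j{\left(q \right)} = \frac{131 + q}{2 q}$
$\left(-13806 + \left(\left(-3\right) \left(-3\right) + 0\right) 3\right) + j{\left(l{\left(11,2 \right)} \right)} = \left(-13806 + \left(\left(-3\right) \left(-3\right) + 0\right) 3\right) + \frac{131 + 11}{2 \cdot 11} = \left(-13806 + \left(9 + 0\right) 3\right) + \frac{1}{2} \cdot \frac{1}{11} \cdot 142 = \left(-13806 + 9 \cdot 3\right) + \frac{71}{11} = \left(-13806 + 27\right) + \frac{71}{11} = -13779 + \frac{71}{11} = - \frac{151498}{11}$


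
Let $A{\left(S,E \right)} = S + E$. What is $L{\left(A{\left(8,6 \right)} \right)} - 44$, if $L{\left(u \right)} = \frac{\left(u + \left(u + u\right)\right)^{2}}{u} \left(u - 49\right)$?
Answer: $-4454$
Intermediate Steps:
$A{\left(S,E \right)} = E + S$
$L{\left(u \right)} = 9 u \left(-49 + u\right)$ ($L{\left(u \right)} = \frac{\left(u + 2 u\right)^{2}}{u} \left(-49 + u\right) = \frac{\left(3 u\right)^{2}}{u} \left(-49 + u\right) = \frac{9 u^{2}}{u} \left(-49 + u\right) = 9 u \left(-49 + u\right)$)
$L{\left(A{\left(8,6 \right)} \right)} - 44 = 9 \left(6 + 8\right) \left(-49 + \left(6 + 8\right)\right) - 44 = 9 \cdot 14 \left(-49 + 14\right) - 44 = 9 \cdot 14 \left(-35\right) - 44 = -4410 - 44 = -4454$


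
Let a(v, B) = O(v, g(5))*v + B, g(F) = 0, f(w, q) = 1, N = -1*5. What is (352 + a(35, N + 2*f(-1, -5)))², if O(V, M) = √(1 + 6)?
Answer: 130376 + 24430*√7 ≈ 1.9501e+5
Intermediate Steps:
N = -5
O(V, M) = √7
a(v, B) = B + v*√7 (a(v, B) = √7*v + B = v*√7 + B = B + v*√7)
(352 + a(35, N + 2*f(-1, -5)))² = (352 + ((-5 + 2*1) + 35*√7))² = (352 + ((-5 + 2) + 35*√7))² = (352 + (-3 + 35*√7))² = (349 + 35*√7)²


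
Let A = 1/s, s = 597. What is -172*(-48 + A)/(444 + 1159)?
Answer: 4928660/956991 ≈ 5.1502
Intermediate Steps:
A = 1/597 ≈ 0.0016750
-172*(-48 + A)/(444 + 1159) = -172*(-48 + 1/597)/(444 + 1159) = -(-4928660)/(597*1603) = -172*(-28655/956991) = 4928660/956991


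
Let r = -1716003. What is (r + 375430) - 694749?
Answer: -2035322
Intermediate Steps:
(r + 375430) - 694749 = (-1716003 + 375430) - 694749 = -1340573 - 694749 = -2035322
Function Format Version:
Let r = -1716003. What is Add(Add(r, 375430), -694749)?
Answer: -2035322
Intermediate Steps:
Add(Add(r, 375430), -694749) = Add(Add(-1716003, 375430), -694749) = Add(-1340573, -694749) = -2035322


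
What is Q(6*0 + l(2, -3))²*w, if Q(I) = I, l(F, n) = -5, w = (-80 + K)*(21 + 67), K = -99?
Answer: -393800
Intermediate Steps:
w = -15752 (w = (-80 - 99)*(21 + 67) = -179*88 = -15752)
Q(6*0 + l(2, -3))²*w = (6*0 - 5)²*(-15752) = (0 - 5)²*(-15752) = (-5)²*(-15752) = 25*(-15752) = -393800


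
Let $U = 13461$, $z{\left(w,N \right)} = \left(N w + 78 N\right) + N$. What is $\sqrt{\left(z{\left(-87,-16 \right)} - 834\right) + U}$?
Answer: $\sqrt{12755} \approx 112.94$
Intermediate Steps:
$z{\left(w,N \right)} = 79 N + N w$ ($z{\left(w,N \right)} = \left(78 N + N w\right) + N = 79 N + N w$)
$\sqrt{\left(z{\left(-87,-16 \right)} - 834\right) + U} = \sqrt{\left(- 16 \left(79 - 87\right) - 834\right) + 13461} = \sqrt{\left(\left(-16\right) \left(-8\right) - 834\right) + 13461} = \sqrt{\left(128 - 834\right) + 13461} = \sqrt{-706 + 13461} = \sqrt{12755}$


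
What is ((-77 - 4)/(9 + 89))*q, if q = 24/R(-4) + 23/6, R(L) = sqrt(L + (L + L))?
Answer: -621/196 + 162*I*sqrt(3)/49 ≈ -3.1684 + 5.7264*I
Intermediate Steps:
R(L) = sqrt(3)*sqrt(L) (R(L) = sqrt(L + 2*L) = sqrt(3*L) = sqrt(3)*sqrt(L))
q = 23/6 - 4*I*sqrt(3) (q = 24/((sqrt(3)*sqrt(-4))) + 23/6 = 24/((sqrt(3)*(2*I))) + 23*(1/6) = 24/((2*I*sqrt(3))) + 23/6 = 24*(-I*sqrt(3)/6) + 23/6 = -4*I*sqrt(3) + 23/6 = 23/6 - 4*I*sqrt(3) ≈ 3.8333 - 6.9282*I)
((-77 - 4)/(9 + 89))*q = ((-77 - 4)/(9 + 89))*(23/6 - 4*I*sqrt(3)) = (-81/98)*(23/6 - 4*I*sqrt(3)) = (-81*1/98)*(23/6 - 4*I*sqrt(3)) = -81*(23/6 - 4*I*sqrt(3))/98 = -621/196 + 162*I*sqrt(3)/49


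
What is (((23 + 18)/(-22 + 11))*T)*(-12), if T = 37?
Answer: 18204/11 ≈ 1654.9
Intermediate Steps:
(((23 + 18)/(-22 + 11))*T)*(-12) = (((23 + 18)/(-22 + 11))*37)*(-12) = ((41/(-11))*37)*(-12) = ((41*(-1/11))*37)*(-12) = -41/11*37*(-12) = -1517/11*(-12) = 18204/11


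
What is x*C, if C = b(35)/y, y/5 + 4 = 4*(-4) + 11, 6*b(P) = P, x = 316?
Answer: -1106/27 ≈ -40.963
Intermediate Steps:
b(P) = P/6
y = -45 (y = -20 + 5*(4*(-4) + 11) = -20 + 5*(-16 + 11) = -20 + 5*(-5) = -20 - 25 = -45)
C = -7/54 (C = ((1/6)*35)/(-45) = (35/6)*(-1/45) = -7/54 ≈ -0.12963)
x*C = 316*(-7/54) = -1106/27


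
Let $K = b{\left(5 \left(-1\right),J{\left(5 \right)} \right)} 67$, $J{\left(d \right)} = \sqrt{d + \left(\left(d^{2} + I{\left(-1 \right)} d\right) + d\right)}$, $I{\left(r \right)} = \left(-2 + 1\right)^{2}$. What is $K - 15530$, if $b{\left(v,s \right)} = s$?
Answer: $-15530 + 134 \sqrt{10} \approx -15106.0$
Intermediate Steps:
$I{\left(r \right)} = 1$ ($I{\left(r \right)} = \left(-1\right)^{2} = 1$)
$J{\left(d \right)} = \sqrt{d^{2} + 3 d}$ ($J{\left(d \right)} = \sqrt{d + \left(\left(d^{2} + 1 d\right) + d\right)} = \sqrt{d + \left(\left(d^{2} + d\right) + d\right)} = \sqrt{d + \left(\left(d + d^{2}\right) + d\right)} = \sqrt{d + \left(d^{2} + 2 d\right)} = \sqrt{d^{2} + 3 d}$)
$K = 134 \sqrt{10}$ ($K = \sqrt{5 \left(3 + 5\right)} 67 = \sqrt{5 \cdot 8} \cdot 67 = \sqrt{40} \cdot 67 = 2 \sqrt{10} \cdot 67 = 134 \sqrt{10} \approx 423.75$)
$K - 15530 = 134 \sqrt{10} - 15530 = -15530 + 134 \sqrt{10}$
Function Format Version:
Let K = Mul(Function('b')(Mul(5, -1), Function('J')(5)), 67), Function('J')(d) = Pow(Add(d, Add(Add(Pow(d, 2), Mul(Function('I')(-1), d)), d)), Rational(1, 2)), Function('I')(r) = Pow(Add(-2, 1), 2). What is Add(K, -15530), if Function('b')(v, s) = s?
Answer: Add(-15530, Mul(134, Pow(10, Rational(1, 2)))) ≈ -15106.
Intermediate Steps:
Function('I')(r) = 1 (Function('I')(r) = Pow(-1, 2) = 1)
Function('J')(d) = Pow(Add(Pow(d, 2), Mul(3, d)), Rational(1, 2)) (Function('J')(d) = Pow(Add(d, Add(Add(Pow(d, 2), Mul(1, d)), d)), Rational(1, 2)) = Pow(Add(d, Add(Add(Pow(d, 2), d), d)), Rational(1, 2)) = Pow(Add(d, Add(Add(d, Pow(d, 2)), d)), Rational(1, 2)) = Pow(Add(d, Add(Pow(d, 2), Mul(2, d))), Rational(1, 2)) = Pow(Add(Pow(d, 2), Mul(3, d)), Rational(1, 2)))
K = Mul(134, Pow(10, Rational(1, 2))) (K = Mul(Pow(Mul(5, Add(3, 5)), Rational(1, 2)), 67) = Mul(Pow(Mul(5, 8), Rational(1, 2)), 67) = Mul(Pow(40, Rational(1, 2)), 67) = Mul(Mul(2, Pow(10, Rational(1, 2))), 67) = Mul(134, Pow(10, Rational(1, 2))) ≈ 423.75)
Add(K, -15530) = Add(Mul(134, Pow(10, Rational(1, 2))), -15530) = Add(-15530, Mul(134, Pow(10, Rational(1, 2))))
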